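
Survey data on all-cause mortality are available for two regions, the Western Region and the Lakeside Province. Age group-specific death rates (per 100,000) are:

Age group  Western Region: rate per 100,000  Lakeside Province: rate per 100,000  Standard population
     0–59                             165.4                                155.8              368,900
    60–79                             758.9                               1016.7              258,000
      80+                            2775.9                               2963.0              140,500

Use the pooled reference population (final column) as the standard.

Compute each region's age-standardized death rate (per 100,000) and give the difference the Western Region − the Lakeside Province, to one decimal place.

-116.3

Standard total = 767,400; weights = 0.4807, 0.3362, 0.1831.
The Western Region: 0.4807×165.4 + 0.3362×758.9 + 0.1831×2775.9 = 842.8801 per 100,000.
The Lakeside Province: 0.4807×155.8 + 0.3362×1016.7 + 0.1831×2963.0 = 959.1930 per 100,000.
Difference = 842.8801 − 959.1930 = -116.3129.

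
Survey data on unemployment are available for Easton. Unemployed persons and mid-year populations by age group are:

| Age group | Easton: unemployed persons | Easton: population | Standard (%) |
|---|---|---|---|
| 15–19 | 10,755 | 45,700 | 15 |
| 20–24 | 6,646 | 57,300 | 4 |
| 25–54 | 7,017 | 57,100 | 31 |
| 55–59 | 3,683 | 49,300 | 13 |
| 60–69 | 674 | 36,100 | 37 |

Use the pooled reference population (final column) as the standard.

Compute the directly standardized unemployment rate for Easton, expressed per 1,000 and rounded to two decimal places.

94.66

Age-specific rates per 1,000 for Easton: 235.339, 115.986, 122.890, 74.706, 18.670.
Standard weights: 0.15, 0.04, 0.31, 0.13, 0.37.
Standardized rate: 0.1500×235.339 + 0.0400×115.986 + 0.3100×122.890 + 0.1300×74.706 + 0.3700×18.670 = 94.6559 per 1,000.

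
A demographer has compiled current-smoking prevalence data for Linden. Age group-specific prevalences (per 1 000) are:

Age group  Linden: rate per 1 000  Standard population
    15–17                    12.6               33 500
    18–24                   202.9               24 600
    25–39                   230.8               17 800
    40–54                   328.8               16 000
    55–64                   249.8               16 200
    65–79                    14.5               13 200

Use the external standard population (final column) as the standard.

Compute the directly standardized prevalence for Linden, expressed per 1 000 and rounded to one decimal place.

Standard total = 121 300; weights = 0.2762, 0.2028, 0.1467, 0.1319, 0.1336, 0.1088.
Standardized rate: 0.2762×12.6 + 0.2028×202.9 + 0.1467×230.8 + 0.1319×328.8 + 0.1336×249.8 + 0.1088×14.5 = 156.8066 per 1 000.

156.8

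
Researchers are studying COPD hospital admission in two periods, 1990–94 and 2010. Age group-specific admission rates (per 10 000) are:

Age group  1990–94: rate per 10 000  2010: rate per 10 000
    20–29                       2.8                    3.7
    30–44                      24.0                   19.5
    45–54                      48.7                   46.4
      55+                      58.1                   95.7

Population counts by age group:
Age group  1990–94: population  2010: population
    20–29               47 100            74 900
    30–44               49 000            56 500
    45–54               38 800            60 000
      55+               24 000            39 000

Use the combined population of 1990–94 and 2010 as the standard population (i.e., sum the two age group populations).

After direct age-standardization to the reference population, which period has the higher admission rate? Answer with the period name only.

Combined standard total = 389 300; weights = 0.3134, 0.2710, 0.2538, 0.1618.
1990–94: 0.3134×2.8 + 0.2710×24.0 + 0.2538×48.7 + 0.1618×58.1 = 29.1432 per 10 000.
2010: 0.3134×3.7 + 0.2710×19.5 + 0.2538×46.4 + 0.1618×95.7 = 33.7068 per 10 000.

2010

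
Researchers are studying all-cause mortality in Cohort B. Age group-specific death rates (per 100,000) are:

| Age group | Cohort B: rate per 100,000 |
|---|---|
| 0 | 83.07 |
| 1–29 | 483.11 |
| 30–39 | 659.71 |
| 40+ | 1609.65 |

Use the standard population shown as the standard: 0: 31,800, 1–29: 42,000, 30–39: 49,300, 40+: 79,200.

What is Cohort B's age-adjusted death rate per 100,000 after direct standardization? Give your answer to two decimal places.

904.30

Standard total = 202,300; weights = 0.1572, 0.2076, 0.2437, 0.3915.
Standardized rate: 0.1572×83.07 + 0.2076×483.11 + 0.2437×659.71 + 0.3915×1609.65 = 904.3017 per 100,000.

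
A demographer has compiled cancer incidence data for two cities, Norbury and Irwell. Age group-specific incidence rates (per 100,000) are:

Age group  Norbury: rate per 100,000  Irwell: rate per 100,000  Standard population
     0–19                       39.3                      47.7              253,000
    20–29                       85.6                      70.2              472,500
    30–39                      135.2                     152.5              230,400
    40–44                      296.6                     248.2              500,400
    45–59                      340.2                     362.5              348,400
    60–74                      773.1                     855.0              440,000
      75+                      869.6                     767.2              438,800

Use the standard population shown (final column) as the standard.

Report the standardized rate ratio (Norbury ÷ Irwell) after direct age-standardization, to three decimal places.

Standard total = 2,683,500; weights = 0.0943, 0.1761, 0.0859, 0.1865, 0.1298, 0.1640, 0.1635.
Norbury: 0.0943×39.3 + 0.1761×85.6 + 0.0859×135.2 + 0.1865×296.6 + 0.1298×340.2 + 0.1640×773.1 + 0.1635×869.6 = 398.8179 per 100,000.
Irwell: 0.0943×47.7 + 0.1761×70.2 + 0.0859×152.5 + 0.1865×248.2 + 0.1298×362.5 + 0.1640×855.0 + 0.1635×767.2 = 388.9380 per 100,000.
Ratio = 398.8179 ÷ 388.9380 = 1.02540.

1.025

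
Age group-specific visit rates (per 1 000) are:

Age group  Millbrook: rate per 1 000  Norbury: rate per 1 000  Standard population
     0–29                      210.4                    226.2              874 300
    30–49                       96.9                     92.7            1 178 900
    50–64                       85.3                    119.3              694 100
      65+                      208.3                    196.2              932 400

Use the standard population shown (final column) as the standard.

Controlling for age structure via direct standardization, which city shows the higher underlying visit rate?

Standard total = 3 679 700; weights = 0.2376, 0.3204, 0.1886, 0.2534.
Millbrook: 0.2376×210.4 + 0.3204×96.9 + 0.1886×85.3 + 0.2534×208.3 = 149.9073 per 1 000.
Norbury: 0.2376×226.2 + 0.3204×92.7 + 0.1886×119.3 + 0.2534×196.2 = 155.6632 per 1 000.

Norbury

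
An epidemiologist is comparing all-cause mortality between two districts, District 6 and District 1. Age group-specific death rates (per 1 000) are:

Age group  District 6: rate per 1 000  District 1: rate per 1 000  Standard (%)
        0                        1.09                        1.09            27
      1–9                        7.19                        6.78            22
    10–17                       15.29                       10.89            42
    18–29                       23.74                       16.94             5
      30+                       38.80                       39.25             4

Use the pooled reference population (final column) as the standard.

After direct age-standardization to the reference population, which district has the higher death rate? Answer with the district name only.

District 6

Standard weights: 0.27, 0.22, 0.42, 0.05, 0.04.
District 6: 0.2700×1.09 + 0.2200×7.19 + 0.4200×15.29 + 0.0500×23.74 + 0.0400×38.80 = 11.0369 per 1 000.
District 1: 0.2700×1.09 + 0.2200×6.78 + 0.4200×10.89 + 0.0500×16.94 + 0.0400×39.25 = 8.7767 per 1 000.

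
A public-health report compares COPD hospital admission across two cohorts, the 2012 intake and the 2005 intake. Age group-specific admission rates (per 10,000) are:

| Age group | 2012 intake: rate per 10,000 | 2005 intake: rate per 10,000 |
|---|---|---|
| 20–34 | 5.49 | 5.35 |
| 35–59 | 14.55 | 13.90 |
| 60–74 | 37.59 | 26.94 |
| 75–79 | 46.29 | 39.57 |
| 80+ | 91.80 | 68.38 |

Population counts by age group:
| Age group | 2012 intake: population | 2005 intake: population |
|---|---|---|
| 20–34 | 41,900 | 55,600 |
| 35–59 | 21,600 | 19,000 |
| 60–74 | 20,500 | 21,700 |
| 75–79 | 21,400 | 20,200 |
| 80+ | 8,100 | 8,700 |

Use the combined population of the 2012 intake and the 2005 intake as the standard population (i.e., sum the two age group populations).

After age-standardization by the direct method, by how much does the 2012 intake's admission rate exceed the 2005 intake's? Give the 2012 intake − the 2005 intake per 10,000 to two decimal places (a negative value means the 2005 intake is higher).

Combined standard total = 238,700; weights = 0.4085, 0.1701, 0.1768, 0.1743, 0.0704.
The 2012 intake: 0.4085×5.49 + 0.1701×14.55 + 0.1768×37.59 + 0.1743×46.29 + 0.0704×91.80 = 25.8911 per 10,000.
The 2005 intake: 0.4085×5.35 + 0.1701×13.90 + 0.1768×26.94 + 0.1743×39.57 + 0.0704×68.38 = 21.0211 per 10,000.
Difference = 25.8911 − 21.0211 = 4.8700.

4.87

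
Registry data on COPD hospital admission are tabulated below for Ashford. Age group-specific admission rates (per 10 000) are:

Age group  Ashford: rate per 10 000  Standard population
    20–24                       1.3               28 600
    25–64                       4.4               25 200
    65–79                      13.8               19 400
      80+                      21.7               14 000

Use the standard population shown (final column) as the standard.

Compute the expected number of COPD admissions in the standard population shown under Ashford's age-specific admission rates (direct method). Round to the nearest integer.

Expected COPD admissions = Σ (standard pop × age-specific rate ÷ 10 000)
= 28 600×1.3/10 000 + 25 200×4.4/10 000 + 19 400×13.8/10 000 + 14 000×21.7/10 000
= 3.72 + 11.09 + 26.77 + 30.38 = 71.96.

72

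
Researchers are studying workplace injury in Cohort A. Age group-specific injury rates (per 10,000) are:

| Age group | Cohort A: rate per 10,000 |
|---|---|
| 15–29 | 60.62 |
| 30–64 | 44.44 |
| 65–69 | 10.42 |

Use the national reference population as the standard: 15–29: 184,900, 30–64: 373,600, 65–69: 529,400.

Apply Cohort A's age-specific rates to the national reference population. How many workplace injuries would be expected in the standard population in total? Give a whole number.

Expected workplace injuries = Σ (standard pop × age-specific rate ÷ 10,000)
= 184,900×60.62/10,000 + 373,600×44.44/10,000 + 529,400×10.42/10,000
= 1120.86 + 1660.28 + 551.63 = 3332.78.

3333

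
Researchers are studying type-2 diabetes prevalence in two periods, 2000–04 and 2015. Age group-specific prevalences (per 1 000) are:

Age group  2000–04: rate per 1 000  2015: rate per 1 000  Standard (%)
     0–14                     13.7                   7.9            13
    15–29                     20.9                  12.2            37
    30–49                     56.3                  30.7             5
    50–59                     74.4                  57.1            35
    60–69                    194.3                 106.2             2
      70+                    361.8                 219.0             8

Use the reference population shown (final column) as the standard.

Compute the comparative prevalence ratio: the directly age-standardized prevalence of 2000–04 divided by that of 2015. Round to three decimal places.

Standard weights: 0.13, 0.37, 0.05, 0.35, 0.02, 0.08.
2000–04: 0.1300×13.7 + 0.3700×20.9 + 0.0500×56.3 + 0.3500×74.4 + 0.0200×194.3 + 0.0800×361.8 = 71.1990 per 1 000.
2015: 0.1300×7.9 + 0.3700×12.2 + 0.0500×30.7 + 0.3500×57.1 + 0.0200×106.2 + 0.0800×219.0 = 46.7050 per 1 000.
Ratio = 71.1990 ÷ 46.7050 = 1.52444.

1.524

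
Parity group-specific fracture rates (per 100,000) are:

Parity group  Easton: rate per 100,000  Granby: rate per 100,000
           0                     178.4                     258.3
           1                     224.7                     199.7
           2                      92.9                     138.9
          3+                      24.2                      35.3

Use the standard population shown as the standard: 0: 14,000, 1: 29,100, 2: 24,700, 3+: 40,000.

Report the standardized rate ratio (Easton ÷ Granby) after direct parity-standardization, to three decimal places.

Standard total = 107,800; weights = 0.1299, 0.2699, 0.2291, 0.3711.
Easton: 0.1299×178.4 + 0.2699×224.7 + 0.2291×92.9 + 0.3711×24.2 = 114.0909 per 100,000.
Granby: 0.1299×258.3 + 0.2699×199.7 + 0.2291×138.9 + 0.3711×35.3 = 132.3776 per 100,000.
Ratio = 114.0909 ÷ 132.3776 = 0.86186.

0.862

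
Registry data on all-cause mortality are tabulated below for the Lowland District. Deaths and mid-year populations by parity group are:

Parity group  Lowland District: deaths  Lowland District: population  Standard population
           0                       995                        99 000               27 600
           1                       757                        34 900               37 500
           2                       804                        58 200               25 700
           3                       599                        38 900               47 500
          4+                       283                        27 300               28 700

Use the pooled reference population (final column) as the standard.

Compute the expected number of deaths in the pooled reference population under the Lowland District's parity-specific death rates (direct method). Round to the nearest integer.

Parity-specific rates per 1 000 for the Lowland District: 10.051, 21.691, 13.814, 15.398, 10.366.
Expected deaths = Σ (standard pop × parity-specific rate ÷ 1 000)
= 27 600×10.051/1 000 + 37 500×21.691/1 000 + 25 700×13.814/1 000 + 47 500×15.398/1 000 + 28 700×10.366/1 000
= 277.39 + 813.40 + 355.03 + 731.43 + 297.51 = 2474.76.

2475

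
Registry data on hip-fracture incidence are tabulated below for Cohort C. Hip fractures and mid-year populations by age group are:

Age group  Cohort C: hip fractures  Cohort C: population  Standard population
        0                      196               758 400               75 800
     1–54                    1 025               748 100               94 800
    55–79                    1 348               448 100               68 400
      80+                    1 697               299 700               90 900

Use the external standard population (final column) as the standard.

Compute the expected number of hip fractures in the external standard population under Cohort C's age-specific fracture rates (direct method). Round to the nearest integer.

Age-specific rates per 100 000 for Cohort C: 25.84, 137.01, 300.83, 566.23.
Expected hip fractures = Σ (standard pop × age-specific rate ÷ 100 000)
= 75 800×25.84/100 000 + 94 800×137.01/100 000 + 68 400×300.83/100 000 + 90 900×566.23/100 000
= 19.59 + 129.89 + 205.76 + 514.71 = 869.95.

870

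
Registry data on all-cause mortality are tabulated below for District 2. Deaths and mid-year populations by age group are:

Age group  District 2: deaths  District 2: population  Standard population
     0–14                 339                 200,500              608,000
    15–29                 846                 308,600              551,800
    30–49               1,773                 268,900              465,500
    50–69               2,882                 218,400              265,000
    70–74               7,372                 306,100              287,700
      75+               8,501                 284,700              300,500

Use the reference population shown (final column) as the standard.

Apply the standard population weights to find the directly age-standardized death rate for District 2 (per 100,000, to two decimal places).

Age-specific rates per 100,000 for District 2: 169.08, 274.14, 659.35, 1319.60, 2408.36, 2985.95.
Standard total = 2,478,500; weights = 0.2453, 0.2226, 0.1878, 0.1069, 0.1161, 0.1212.
Standardized rate: 0.2453×169.08 + 0.2226×274.14 + 0.1878×659.35 + 0.1069×1319.60 + 0.1161×2408.36 + 0.1212×2985.95 = 1009.0201 per 100,000.

1009.02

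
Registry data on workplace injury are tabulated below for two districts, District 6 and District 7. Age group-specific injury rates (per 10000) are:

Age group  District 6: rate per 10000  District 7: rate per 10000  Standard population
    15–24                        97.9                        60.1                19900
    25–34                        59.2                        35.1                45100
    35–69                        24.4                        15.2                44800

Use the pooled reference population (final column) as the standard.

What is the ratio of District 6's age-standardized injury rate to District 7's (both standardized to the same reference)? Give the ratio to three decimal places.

1.651

Standard total = 109800; weights = 0.1812, 0.4107, 0.4080.
District 6: 0.1812×97.9 + 0.4107×59.2 + 0.4080×24.4 = 52.0150 per 10000.
District 7: 0.1812×60.1 + 0.4107×35.1 + 0.4080×15.2 = 31.5115 per 10000.
Ratio = 52.0150 ÷ 31.5115 = 1.65067.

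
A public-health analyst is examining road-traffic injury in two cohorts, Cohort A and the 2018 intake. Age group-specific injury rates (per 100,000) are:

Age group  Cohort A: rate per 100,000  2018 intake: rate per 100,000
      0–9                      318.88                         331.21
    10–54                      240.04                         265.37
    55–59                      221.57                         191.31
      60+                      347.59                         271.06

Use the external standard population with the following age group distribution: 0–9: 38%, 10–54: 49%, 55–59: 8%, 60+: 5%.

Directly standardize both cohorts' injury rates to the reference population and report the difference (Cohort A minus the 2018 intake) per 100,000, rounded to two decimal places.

-10.85

Standard weights: 0.38, 0.49, 0.08, 0.05.
Cohort A: 0.3800×318.88 + 0.4900×240.04 + 0.0800×221.57 + 0.0500×347.59 = 273.8991 per 100,000.
The 2018 intake: 0.3800×331.21 + 0.4900×265.37 + 0.0800×191.31 + 0.0500×271.06 = 284.7489 per 100,000.
Difference = 273.8991 − 284.7489 = -10.8498.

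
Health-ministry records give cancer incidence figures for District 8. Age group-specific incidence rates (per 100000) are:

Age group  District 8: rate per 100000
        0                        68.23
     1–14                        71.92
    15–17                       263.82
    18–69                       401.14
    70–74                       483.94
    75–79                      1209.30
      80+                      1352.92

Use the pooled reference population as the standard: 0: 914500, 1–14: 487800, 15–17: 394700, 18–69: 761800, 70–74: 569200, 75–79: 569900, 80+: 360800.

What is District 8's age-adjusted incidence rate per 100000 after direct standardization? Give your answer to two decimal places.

482.91

Standard total = 4058700; weights = 0.2253, 0.1202, 0.0972, 0.1877, 0.1402, 0.1404, 0.0889.
Standardized rate: 0.2253×68.23 + 0.1202×71.92 + 0.0972×263.82 + 0.1877×401.14 + 0.1402×483.94 + 0.1404×1209.30 + 0.0889×1352.92 = 482.9057 per 100000.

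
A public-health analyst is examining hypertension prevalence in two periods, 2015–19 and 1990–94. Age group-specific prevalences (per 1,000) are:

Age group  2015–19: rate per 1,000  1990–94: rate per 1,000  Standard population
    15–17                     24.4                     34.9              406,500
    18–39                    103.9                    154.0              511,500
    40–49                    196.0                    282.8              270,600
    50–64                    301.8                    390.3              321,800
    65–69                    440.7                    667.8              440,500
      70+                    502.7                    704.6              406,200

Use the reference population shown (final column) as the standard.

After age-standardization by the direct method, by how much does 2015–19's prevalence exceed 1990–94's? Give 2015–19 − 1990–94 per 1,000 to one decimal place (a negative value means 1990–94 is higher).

-112.0

Standard total = 2,357,100; weights = 0.1725, 0.2170, 0.1148, 0.1365, 0.1869, 0.1723.
2015–19: 0.1725×24.4 + 0.2170×103.9 + 0.1148×196.0 + 0.1365×301.8 + 0.1869×440.7 + 0.1723×502.7 = 259.4482 per 1,000.
1990–94: 0.1725×34.9 + 0.2170×154.0 + 0.1148×282.8 + 0.1365×390.3 + 0.1869×667.8 + 0.1723×704.6 = 371.4125 per 1,000.
Difference = 259.4482 − 371.4125 = -111.9643.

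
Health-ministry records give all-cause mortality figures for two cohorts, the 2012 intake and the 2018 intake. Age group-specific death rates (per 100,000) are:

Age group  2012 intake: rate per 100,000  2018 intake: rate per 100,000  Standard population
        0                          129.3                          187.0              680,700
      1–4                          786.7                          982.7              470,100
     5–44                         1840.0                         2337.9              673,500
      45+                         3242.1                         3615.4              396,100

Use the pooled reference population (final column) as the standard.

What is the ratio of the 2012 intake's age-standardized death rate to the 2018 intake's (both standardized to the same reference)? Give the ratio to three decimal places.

Standard total = 2,220,400; weights = 0.3066, 0.2117, 0.3033, 0.1784.
The 2012 intake: 0.3066×129.3 + 0.2117×786.7 + 0.3033×1840.0 + 0.1784×3242.1 = 1342.6761 per 100,000.
The 2018 intake: 0.3066×187.0 + 0.2117×982.7 + 0.3033×2337.9 + 0.1784×3615.4 = 1619.4802 per 100,000.
Ratio = 1342.6761 ÷ 1619.4802 = 0.82908.

0.829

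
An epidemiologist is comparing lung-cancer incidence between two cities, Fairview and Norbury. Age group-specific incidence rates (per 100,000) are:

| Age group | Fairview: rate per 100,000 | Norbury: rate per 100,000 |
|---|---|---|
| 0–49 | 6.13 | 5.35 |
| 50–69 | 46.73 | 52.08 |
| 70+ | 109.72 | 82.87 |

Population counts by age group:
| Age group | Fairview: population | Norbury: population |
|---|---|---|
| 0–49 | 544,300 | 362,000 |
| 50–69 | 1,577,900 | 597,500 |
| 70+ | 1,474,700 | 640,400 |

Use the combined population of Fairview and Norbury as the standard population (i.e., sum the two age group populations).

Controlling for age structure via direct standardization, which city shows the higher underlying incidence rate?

Fairview

Combined standard total = 5,196,800; weights = 0.1744, 0.4186, 0.4070.
Fairview: 0.1744×6.13 + 0.4186×46.73 + 0.4070×109.72 = 65.2865 per 100,000.
Norbury: 0.1744×5.35 + 0.4186×52.08 + 0.4070×82.87 = 56.4620 per 100,000.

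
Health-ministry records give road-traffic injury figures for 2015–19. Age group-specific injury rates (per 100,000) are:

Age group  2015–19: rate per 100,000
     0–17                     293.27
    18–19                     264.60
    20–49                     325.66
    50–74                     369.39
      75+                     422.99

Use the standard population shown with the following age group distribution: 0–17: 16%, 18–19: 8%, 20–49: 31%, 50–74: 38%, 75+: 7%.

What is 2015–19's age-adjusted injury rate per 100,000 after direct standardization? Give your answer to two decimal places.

Standard weights: 0.16, 0.08, 0.31, 0.38, 0.07.
Standardized rate: 0.1600×293.27 + 0.0800×264.60 + 0.3100×325.66 + 0.3800×369.39 + 0.0700×422.99 = 339.0233 per 100,000.

339.02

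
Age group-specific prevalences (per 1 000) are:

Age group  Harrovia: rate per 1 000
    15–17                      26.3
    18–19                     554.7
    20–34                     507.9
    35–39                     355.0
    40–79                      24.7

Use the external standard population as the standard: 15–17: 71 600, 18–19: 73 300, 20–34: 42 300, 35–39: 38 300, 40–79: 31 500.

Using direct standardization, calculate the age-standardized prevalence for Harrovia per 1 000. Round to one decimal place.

Standard total = 257 000; weights = 0.2786, 0.2852, 0.1646, 0.1490, 0.1226.
Standardized rate: 0.2786×26.3 + 0.2852×554.7 + 0.1646×507.9 + 0.1490×355.0 + 0.1226×24.7 = 305.0635 per 1 000.

305.1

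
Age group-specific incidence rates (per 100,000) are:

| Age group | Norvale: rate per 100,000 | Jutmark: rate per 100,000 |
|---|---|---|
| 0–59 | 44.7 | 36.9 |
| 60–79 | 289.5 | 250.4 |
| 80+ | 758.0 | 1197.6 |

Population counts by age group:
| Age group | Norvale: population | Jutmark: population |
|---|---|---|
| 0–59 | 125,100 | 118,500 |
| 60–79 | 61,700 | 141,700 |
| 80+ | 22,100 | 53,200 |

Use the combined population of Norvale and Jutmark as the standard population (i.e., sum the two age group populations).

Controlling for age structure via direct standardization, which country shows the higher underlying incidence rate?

Combined standard total = 522,300; weights = 0.4664, 0.3894, 0.1442.
Norvale: 0.4664×44.7 + 0.3894×289.5 + 0.1442×758.0 = 242.8693 per 100,000.
Jutmark: 0.4664×36.9 + 0.3894×250.4 + 0.1442×1197.6 = 287.3817 per 100,000.

Jutmark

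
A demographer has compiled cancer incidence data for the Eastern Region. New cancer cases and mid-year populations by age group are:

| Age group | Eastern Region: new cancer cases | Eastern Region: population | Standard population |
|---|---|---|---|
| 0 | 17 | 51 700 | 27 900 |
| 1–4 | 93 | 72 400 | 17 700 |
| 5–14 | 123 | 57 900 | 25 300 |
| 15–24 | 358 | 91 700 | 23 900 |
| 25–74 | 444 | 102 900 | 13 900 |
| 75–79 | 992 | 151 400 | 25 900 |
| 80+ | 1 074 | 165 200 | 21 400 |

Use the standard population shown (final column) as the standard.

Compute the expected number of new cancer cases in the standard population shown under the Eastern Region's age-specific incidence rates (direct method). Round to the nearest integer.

548

Age-specific rates per 100 000 for the Eastern Region: 32.88, 128.45, 212.44, 390.40, 431.49, 655.22, 650.12.
Expected new cancer cases = Σ (standard pop × age-specific rate ÷ 100 000)
= 27 900×32.88/100 000 + 17 700×128.45/100 000 + 25 300×212.44/100 000 + 23 900×390.40/100 000 + 13 900×431.49/100 000 + 25 900×655.22/100 000 + 21 400×650.12/100 000
= 9.17 + 22.74 + 53.75 + 93.31 + 59.98 + 169.70 + 139.13 = 547.77.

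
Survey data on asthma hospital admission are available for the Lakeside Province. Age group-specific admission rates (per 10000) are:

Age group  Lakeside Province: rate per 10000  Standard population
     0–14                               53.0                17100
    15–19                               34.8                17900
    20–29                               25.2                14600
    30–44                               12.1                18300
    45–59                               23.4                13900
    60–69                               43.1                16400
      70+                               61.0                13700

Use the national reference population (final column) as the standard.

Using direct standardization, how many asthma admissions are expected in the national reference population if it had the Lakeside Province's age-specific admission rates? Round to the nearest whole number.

Expected asthma admissions = Σ (standard pop × age-specific rate ÷ 10000)
= 17100×53.0/10000 + 17900×34.8/10000 + 14600×25.2/10000 + 18300×12.1/10000 + 13900×23.4/10000 + 16400×43.1/10000 + 13700×61.0/10000
= 90.63 + 62.29 + 36.79 + 22.14 + 32.53 + 70.68 + 83.57 = 398.64.

399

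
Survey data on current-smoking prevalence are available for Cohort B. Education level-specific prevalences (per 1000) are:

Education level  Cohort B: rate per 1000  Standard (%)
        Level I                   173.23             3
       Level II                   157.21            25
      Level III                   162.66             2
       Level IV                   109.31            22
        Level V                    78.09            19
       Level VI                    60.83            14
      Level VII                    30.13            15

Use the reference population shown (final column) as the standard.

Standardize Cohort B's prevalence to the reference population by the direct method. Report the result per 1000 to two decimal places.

Standard weights: 0.03, 0.25, 0.02, 0.22, 0.19, 0.14, 0.15.
Standardized rate: 0.0300×173.23 + 0.2500×157.21 + 0.0200×162.66 + 0.2200×109.31 + 0.1900×78.09 + 0.1400×60.83 + 0.1500×30.13 = 99.6736 per 1000.

99.67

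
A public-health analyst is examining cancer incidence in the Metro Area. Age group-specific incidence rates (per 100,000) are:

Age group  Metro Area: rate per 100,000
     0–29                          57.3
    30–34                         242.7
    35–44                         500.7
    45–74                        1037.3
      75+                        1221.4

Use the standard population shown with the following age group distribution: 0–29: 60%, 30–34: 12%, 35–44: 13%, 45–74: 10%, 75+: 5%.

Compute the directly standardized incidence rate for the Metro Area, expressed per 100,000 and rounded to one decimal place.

293.4

Standard weights: 0.60, 0.12, 0.13, 0.10, 0.05.
Standardized rate: 0.6000×57.3 + 0.1200×242.7 + 0.1300×500.7 + 0.1000×1037.3 + 0.0500×1221.4 = 293.3950 per 100,000.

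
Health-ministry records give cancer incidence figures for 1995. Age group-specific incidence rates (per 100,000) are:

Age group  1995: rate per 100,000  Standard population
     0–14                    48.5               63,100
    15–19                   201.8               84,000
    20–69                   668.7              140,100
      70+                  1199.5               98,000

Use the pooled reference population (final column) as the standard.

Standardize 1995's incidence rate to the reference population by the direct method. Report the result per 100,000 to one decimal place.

600.3

Standard total = 385,200; weights = 0.1638, 0.2181, 0.3637, 0.2544.
Standardized rate: 0.1638×48.5 + 0.2181×201.8 + 0.3637×668.7 + 0.2544×1199.5 = 600.3308 per 100,000.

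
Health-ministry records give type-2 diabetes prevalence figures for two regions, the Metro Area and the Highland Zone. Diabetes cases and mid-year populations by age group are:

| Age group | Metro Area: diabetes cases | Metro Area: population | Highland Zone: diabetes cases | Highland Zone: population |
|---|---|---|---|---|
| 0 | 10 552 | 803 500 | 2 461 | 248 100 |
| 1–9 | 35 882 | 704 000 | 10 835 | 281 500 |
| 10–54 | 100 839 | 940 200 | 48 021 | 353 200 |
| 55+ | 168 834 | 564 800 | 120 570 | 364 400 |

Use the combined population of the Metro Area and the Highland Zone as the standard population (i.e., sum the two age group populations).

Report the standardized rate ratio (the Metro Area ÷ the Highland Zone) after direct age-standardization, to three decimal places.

0.904

Age-specific rates per 1 000 for the Metro Area: 13.133, 50.969, 107.253, 298.927.
For the Highland Zone: 9.919, 38.490, 135.960, 330.873.
Combined standard total = 4 259 700; weights = 0.2469, 0.2314, 0.3036, 0.2181.
The Metro Area: 0.2469×13.133 + 0.2314×50.969 + 0.3036×107.253 + 0.2181×298.927 = 112.8069 per 1 000.
The Highland Zone: 0.2469×9.919 + 0.2314×38.490 + 0.3036×135.960 + 0.2181×330.873 = 124.8118 per 1 000.
Ratio = 112.8069 ÷ 124.8118 = 0.90382.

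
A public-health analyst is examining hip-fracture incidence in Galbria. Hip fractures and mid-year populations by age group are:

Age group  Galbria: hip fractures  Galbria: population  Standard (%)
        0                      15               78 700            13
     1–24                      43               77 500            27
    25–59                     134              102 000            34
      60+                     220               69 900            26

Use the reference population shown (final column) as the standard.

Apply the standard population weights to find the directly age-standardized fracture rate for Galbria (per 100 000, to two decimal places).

Age-specific rates per 100 000 for Galbria: 19.06, 55.48, 131.37, 314.74.
Standard weights: 0.13, 0.27, 0.34, 0.26.
Standardized rate: 0.1300×19.06 + 0.2700×55.48 + 0.3400×131.37 + 0.2600×314.74 = 143.9563 per 100 000.

143.96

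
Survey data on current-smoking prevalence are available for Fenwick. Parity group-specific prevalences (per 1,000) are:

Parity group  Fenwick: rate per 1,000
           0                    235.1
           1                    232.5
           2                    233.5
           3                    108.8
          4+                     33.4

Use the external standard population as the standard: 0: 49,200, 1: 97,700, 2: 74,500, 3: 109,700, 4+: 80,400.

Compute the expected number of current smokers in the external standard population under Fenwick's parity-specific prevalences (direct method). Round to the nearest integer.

66299

Expected current smokers = Σ (standard pop × parity-specific rate ÷ 1,000)
= 49,200×235.1/1,000 + 97,700×232.5/1,000 + 74,500×233.5/1,000 + 109,700×108.8/1,000 + 80,400×33.4/1,000
= 11566.92 + 22715.25 + 17395.75 + 11935.36 + 2685.36 = 66298.64.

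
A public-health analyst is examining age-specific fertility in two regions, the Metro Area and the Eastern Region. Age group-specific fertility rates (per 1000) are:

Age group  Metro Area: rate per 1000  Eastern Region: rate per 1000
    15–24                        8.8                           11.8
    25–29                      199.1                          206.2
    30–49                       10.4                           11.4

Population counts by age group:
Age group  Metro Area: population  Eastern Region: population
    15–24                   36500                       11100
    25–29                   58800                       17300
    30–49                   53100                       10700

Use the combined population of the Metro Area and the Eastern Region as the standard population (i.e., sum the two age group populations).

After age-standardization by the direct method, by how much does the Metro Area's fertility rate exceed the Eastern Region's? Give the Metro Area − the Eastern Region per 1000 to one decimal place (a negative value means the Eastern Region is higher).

-4.0

Combined standard total = 187500; weights = 0.2539, 0.4059, 0.3403.
The Metro Area: 0.2539×8.8 + 0.4059×199.1 + 0.3403×10.4 = 86.5809 per 1000.
The Eastern Region: 0.2539×11.8 + 0.4059×206.2 + 0.3403×11.4 = 90.5644 per 1000.
Difference = 86.5809 − 90.5644 = -3.9835.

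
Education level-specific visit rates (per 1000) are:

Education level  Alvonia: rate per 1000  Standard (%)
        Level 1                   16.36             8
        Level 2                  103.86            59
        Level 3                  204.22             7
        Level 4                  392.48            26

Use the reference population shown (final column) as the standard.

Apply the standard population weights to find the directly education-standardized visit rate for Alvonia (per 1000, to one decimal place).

178.9

Standard weights: 0.08, 0.59, 0.07, 0.26.
Standardized rate: 0.0800×16.36 + 0.5900×103.86 + 0.0700×204.22 + 0.2600×392.48 = 178.9264 per 1000.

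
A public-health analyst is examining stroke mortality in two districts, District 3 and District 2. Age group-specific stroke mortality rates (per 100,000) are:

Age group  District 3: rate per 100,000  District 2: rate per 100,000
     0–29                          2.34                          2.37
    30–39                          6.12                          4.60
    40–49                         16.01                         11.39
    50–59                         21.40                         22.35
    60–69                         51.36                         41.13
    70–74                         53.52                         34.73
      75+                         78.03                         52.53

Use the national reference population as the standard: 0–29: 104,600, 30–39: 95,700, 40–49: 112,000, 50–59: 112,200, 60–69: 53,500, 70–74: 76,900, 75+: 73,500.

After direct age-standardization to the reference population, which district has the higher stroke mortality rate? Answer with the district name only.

District 3

Standard total = 628,400; weights = 0.1665, 0.1523, 0.1782, 0.1785, 0.0851, 0.1224, 0.1170.
District 3: 0.1665×2.34 + 0.1523×6.12 + 0.1782×16.01 + 0.1785×21.40 + 0.0851×51.36 + 0.1224×53.52 + 0.1170×78.03 = 28.0447 per 100,000.
District 2: 0.1665×2.37 + 0.1523×4.60 + 0.1782×11.39 + 0.1785×22.35 + 0.0851×41.13 + 0.1224×34.73 + 0.1170×52.53 = 21.0115 per 100,000.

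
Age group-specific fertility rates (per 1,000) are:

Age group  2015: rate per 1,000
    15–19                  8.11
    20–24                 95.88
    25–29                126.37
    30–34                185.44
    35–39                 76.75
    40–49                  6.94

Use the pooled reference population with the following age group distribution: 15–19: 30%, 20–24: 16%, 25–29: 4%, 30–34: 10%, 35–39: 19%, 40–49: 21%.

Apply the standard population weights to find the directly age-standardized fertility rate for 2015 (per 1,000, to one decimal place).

57.4

Standard weights: 0.30, 0.16, 0.04, 0.10, 0.19, 0.21.
Standardized rate: 0.3000×8.11 + 0.1600×95.88 + 0.0400×126.37 + 0.1000×185.44 + 0.1900×76.75 + 0.2100×6.94 = 57.4125 per 1,000.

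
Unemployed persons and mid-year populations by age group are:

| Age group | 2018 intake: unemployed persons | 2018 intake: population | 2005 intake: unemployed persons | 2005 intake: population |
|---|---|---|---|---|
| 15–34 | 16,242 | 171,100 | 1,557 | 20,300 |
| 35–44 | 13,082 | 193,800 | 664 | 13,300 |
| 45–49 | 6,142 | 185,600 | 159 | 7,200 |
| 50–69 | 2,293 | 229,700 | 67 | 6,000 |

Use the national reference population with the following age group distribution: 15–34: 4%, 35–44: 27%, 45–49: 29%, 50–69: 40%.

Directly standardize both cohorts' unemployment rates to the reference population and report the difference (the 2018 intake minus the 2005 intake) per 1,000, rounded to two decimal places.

Age-specific rates per 1,000 for the 2018 intake: 94.927, 67.503, 33.093, 9.983.
For the 2005 intake: 76.700, 49.925, 22.083, 11.167.
Standard weights: 0.04, 0.27, 0.29, 0.40.
The 2018 intake: 0.0400×94.927 + 0.2700×67.503 + 0.2900×33.093 + 0.4000×9.983 = 35.6127 per 1,000.
The 2005 intake: 0.0400×76.700 + 0.2700×49.925 + 0.2900×22.083 + 0.4000×11.167 = 27.4185 per 1,000.
Difference = 35.6127 − 27.4185 = 8.1942.

8.19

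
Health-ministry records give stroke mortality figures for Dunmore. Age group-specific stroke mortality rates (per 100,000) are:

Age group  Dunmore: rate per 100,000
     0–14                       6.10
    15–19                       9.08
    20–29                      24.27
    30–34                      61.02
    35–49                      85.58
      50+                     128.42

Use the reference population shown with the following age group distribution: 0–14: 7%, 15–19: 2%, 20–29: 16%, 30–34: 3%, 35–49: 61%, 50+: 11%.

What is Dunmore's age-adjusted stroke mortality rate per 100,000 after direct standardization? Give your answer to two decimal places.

Standard weights: 0.07, 0.02, 0.16, 0.03, 0.61, 0.11.
Standardized rate: 0.0700×6.10 + 0.0200×9.08 + 0.1600×24.27 + 0.0300×61.02 + 0.6100×85.58 + 0.1100×128.42 = 72.6524 per 100,000.

72.65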